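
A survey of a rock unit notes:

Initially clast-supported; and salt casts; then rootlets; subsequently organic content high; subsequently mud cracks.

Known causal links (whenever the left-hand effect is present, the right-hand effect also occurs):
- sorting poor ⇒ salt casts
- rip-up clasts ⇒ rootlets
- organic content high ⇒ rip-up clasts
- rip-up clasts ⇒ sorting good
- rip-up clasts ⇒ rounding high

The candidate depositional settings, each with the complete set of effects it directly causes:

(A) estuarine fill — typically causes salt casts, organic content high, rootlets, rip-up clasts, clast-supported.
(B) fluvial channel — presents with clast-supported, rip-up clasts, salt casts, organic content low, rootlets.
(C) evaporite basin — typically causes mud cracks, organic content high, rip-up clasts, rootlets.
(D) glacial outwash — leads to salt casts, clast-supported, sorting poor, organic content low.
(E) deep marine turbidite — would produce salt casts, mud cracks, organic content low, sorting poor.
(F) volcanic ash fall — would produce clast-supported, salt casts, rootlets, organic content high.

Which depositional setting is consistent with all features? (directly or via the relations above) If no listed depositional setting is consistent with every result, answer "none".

Testing each hypothesis:
(A) estuarine fill — clast-supported yes; salt casts yes; rootlets yes; organic content high yes; mud cracks NO
(B) fluvial channel — fails on organic content high, mud cracks (predicts organic content low, not organic content high)
(C) evaporite basin — does not account for clast-supported, salt casts
(D) glacial outwash — clast-supported yes; salt casts yes; rootlets NO; organic content high NO; mud cracks NO
(E) deep marine turbidite — clast-supported NO; salt casts yes; rootlets NO; organic content high NO; mud cracks yes
(F) volcanic ash fall — clast-supported yes; salt casts yes; rootlets yes; organic content high yes; mud cracks NO
Every candidate fails on at least one observation.

none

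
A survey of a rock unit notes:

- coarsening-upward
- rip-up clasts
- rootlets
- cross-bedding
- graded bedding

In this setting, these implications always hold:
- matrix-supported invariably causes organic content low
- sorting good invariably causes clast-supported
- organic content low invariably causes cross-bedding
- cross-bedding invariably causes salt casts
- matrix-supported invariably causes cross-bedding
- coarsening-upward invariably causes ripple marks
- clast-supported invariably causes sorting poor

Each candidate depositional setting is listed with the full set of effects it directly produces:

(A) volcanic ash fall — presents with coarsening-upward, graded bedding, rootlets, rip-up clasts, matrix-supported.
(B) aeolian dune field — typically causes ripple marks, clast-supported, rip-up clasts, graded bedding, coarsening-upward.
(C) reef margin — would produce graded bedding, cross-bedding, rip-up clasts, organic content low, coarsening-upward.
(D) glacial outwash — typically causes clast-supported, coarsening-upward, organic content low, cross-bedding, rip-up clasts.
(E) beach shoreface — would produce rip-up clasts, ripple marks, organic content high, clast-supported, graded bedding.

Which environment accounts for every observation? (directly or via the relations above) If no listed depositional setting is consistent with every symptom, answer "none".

Per-candidate check:
(A) volcanic ash fall — coarsening-upward match; rip-up clasts match; rootlets match; cross-bedding match (by matrix-supported → cross-bedding); graded bedding match
(B) aeolian dune field — coarsening-upward match; rip-up clasts match; rootlets miss; cross-bedding miss; graded bedding match
(C) reef margin — coarsening-upward match; rip-up clasts match; rootlets miss; cross-bedding match; graded bedding match
(D) glacial outwash — coarsening-upward match; rip-up clasts match; rootlets miss; cross-bedding match; graded bedding miss
(E) beach shoreface — does not account for coarsening-upward, rootlets, cross-bedding
Only (A) is consistent with every observation.

A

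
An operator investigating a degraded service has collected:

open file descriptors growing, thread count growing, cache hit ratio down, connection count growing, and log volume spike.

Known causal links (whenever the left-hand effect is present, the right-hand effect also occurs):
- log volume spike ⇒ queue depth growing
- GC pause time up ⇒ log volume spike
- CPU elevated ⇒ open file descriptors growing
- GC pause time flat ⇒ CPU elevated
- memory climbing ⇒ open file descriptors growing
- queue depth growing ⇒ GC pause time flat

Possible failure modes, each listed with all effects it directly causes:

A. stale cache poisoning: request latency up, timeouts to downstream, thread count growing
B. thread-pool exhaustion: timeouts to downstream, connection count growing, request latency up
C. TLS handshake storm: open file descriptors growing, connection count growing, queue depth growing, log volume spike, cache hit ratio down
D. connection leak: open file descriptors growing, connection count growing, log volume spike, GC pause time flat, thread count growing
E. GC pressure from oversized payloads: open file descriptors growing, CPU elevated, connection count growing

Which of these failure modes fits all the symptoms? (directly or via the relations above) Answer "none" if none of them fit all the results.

For each candidate, compare predicted effects to what was observed:
(A) stale cache poisoning — does not account for open file descriptors growing, cache hit ratio down, connection count growing, log volume spike
(B) thread-pool exhaustion — open file descriptors growing miss; thread count growing miss; cache hit ratio down miss; connection count growing match; log volume spike miss
(C) TLS handshake storm — open file descriptors growing match; thread count growing miss; cache hit ratio down match; connection count growing match; log volume spike match
(D) connection leak — open file descriptors growing match; thread count growing match; cache hit ratio down miss; connection count growing match; log volume spike match
(E) GC pressure from oversized payloads — open file descriptors growing match; thread count growing miss; cache hit ratio down miss; connection count growing match; log volume spike miss
None of the listed candidates fits everything.

none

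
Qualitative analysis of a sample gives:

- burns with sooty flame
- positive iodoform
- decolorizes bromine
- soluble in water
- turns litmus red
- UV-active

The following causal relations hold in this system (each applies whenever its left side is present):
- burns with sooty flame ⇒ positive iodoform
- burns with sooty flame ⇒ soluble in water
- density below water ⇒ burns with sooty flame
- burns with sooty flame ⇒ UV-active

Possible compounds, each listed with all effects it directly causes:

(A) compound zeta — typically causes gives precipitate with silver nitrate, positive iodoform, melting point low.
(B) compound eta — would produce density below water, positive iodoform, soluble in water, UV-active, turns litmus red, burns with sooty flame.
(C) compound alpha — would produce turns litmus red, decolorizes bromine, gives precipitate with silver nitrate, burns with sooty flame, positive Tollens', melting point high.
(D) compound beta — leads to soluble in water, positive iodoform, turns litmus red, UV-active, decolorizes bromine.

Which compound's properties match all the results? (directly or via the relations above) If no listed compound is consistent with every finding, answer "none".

C

Checking each candidate against the observations:
(A) compound zeta — does not account for burns with sooty flame, decolorizes bromine, soluble in water, turns litmus red, UV-active
(B) compound eta — burns with sooty flame ✓; positive iodoform ✓; decolorizes bromine ✗; soluble in water ✓; turns litmus red ✓; UV-active ✓
(C) compound alpha — accounts for every observation (positive iodoform by burns with sooty flame → positive iodoform)
(D) compound beta — does not account for burns with sooty flame
(C) alone accounts for all the evidence.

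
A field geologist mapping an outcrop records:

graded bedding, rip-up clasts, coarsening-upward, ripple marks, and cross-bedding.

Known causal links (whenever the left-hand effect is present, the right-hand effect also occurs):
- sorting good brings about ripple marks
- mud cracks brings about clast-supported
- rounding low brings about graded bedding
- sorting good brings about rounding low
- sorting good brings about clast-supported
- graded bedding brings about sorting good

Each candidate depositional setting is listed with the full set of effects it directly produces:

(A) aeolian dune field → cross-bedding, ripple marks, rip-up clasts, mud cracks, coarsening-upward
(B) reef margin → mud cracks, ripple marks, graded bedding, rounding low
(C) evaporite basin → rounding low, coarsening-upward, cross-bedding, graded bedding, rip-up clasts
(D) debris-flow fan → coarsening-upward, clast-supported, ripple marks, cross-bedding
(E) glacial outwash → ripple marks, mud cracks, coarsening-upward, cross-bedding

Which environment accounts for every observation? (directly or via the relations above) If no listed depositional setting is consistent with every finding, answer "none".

C

Per-candidate check:
(A) aeolian dune field — does not account for graded bedding
(B) reef margin — graded bedding +; rip-up clasts -; coarsening-upward -; ripple marks +; cross-bedding -
(C) evaporite basin — graded bedding +; rip-up clasts +; coarsening-upward +; ripple marks + (through graded bedding → sorting good → ripple marks); cross-bedding +
(D) debris-flow fan — does not account for graded bedding, rip-up clasts
(E) glacial outwash — does not account for graded bedding, rip-up clasts
(C) is the only candidate with no mismatches.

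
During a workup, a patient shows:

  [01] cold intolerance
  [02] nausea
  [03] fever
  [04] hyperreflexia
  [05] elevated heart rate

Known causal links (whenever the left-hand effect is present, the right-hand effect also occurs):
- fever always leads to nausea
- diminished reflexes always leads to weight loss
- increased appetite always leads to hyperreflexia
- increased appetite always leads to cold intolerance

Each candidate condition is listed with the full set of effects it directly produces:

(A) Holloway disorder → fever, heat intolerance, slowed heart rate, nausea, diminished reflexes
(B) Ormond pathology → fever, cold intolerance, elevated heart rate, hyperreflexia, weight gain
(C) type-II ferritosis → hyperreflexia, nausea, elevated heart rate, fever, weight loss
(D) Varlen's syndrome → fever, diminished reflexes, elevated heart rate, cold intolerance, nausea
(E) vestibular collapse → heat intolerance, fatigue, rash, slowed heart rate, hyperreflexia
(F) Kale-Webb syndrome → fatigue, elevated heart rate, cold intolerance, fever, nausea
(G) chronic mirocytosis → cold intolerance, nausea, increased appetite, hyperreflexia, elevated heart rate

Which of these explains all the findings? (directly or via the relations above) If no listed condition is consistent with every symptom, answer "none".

Checking each candidate against the observations:
(A) Holloway disorder — cold intolerance -; nausea +; fever +; hyperreflexia -; elevated heart rate -
(B) Ormond pathology — cold intolerance +; nausea + (by fever → nausea); fever +; hyperreflexia +; elevated heart rate +
(C) type-II ferritosis — cold intolerance -; nausea +; fever +; hyperreflexia +; elevated heart rate +
(D) Varlen's syndrome — cold intolerance +; nausea +; fever +; hyperreflexia -; elevated heart rate +
(E) vestibular collapse — cold intolerance -; nausea -; fever -; hyperreflexia +; elevated heart rate -
(F) Kale-Webb syndrome — cold intolerance +; nausea +; fever +; hyperreflexia -; elevated heart rate +
(G) chronic mirocytosis — cold intolerance +; nausea +; fever -; hyperreflexia +; elevated heart rate +
(B) is the only candidate with no mismatches.

B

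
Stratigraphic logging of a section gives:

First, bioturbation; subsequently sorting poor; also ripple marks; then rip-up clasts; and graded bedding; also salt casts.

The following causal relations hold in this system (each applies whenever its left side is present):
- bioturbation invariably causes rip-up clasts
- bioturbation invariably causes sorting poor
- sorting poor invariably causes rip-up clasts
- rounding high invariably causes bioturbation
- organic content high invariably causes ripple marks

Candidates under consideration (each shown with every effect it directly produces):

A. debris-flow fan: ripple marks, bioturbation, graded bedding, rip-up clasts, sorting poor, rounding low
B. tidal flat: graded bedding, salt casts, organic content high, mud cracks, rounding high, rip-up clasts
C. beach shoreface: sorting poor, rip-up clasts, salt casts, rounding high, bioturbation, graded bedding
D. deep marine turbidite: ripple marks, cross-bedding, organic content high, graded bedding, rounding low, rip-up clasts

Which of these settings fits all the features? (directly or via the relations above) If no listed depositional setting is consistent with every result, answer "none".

B

Testing each hypothesis:
(A) debris-flow fan — does not account for salt casts
(B) tidal flat — accounts for every observation (bioturbation by rounding high → bioturbation)
(C) beach shoreface — bioturbation ✓; sorting poor ✓; ripple marks ✗; rip-up clasts ✓; graded bedding ✓; salt casts ✓
(D) deep marine turbidite — bioturbation ✗; sorting poor ✗; ripple marks ✓; rip-up clasts ✓; graded bedding ✓; salt casts ✗
Only (B) is consistent with every observation.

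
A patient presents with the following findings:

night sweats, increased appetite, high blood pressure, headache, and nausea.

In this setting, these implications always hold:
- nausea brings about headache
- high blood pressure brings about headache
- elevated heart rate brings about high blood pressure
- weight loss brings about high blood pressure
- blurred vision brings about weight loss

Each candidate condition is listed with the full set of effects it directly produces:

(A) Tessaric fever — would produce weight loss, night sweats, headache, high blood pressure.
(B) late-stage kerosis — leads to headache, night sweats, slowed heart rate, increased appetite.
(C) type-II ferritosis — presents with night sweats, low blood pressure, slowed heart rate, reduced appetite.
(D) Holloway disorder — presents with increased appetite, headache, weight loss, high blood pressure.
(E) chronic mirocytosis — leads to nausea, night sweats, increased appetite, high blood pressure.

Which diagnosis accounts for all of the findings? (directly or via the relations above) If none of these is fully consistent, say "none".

E

Per-candidate check:
(A) Tessaric fever — does not account for increased appetite, nausea
(B) late-stage kerosis — night sweats ✓; increased appetite ✓; high blood pressure ✗; headache ✓; nausea ✗
(C) type-II ferritosis — fails on increased appetite, high blood pressure, headache, nausea (predicts reduced appetite, not increased appetite; predicts low blood pressure, not high blood pressure)
(D) Holloway disorder — night sweats ✗; increased appetite ✓; high blood pressure ✓; headache ✓; nausea ✗
(E) chronic mirocytosis — night sweats ✓; increased appetite ✓; high blood pressure ✓; headache ✓ (through nausea → headache); nausea ✓
(E) is the only candidate with no mismatches.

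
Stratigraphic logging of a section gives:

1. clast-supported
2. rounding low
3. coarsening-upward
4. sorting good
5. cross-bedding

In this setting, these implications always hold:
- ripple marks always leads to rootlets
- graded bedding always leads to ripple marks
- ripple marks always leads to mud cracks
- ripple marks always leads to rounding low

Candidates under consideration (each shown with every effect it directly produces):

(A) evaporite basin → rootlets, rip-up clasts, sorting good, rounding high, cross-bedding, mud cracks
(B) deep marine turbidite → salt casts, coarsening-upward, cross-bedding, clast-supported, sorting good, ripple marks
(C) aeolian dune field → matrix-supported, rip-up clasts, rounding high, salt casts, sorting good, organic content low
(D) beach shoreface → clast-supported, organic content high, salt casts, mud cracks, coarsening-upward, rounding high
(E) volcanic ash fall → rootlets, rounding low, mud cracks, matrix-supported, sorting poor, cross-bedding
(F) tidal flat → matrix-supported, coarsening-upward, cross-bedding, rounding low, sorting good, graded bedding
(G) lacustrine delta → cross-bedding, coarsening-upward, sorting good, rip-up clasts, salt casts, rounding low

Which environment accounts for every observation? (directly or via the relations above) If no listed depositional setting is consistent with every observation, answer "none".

For each candidate, compare predicted effects to what was observed:
(A) evaporite basin — clast-supported NO; rounding low NO; coarsening-upward NO; sorting good yes; cross-bedding yes
(B) deep marine turbidite — accounts for every observation (rounding low through ripple marks → rounding low)
(C) aeolian dune field — fails on clast-supported, rounding low, coarsening-upward, cross-bedding (predicts matrix-supported, not clast-supported; predicts rounding high, not rounding low)
(D) beach shoreface — clast-supported yes; rounding low NO; coarsening-upward yes; sorting good NO; cross-bedding NO
(E) volcanic ash fall — fails on clast-supported, coarsening-upward, sorting good (predicts matrix-supported, not clast-supported; predicts sorting poor, not sorting good)
(F) tidal flat — fails on clast-supported (predicts matrix-supported, not clast-supported)
(G) lacustrine delta — does not account for clast-supported
Only (B) is consistent with every observation.

B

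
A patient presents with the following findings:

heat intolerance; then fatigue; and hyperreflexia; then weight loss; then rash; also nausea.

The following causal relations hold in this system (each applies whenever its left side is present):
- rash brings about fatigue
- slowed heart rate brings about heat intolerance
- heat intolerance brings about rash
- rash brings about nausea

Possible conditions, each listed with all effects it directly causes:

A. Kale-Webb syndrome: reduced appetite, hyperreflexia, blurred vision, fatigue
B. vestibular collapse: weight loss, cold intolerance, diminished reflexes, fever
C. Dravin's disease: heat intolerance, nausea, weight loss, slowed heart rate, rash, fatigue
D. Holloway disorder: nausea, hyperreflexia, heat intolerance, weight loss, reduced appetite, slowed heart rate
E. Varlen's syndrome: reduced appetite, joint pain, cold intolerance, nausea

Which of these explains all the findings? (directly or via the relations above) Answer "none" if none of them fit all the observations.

D

Checking each candidate against the observations:
(A) Kale-Webb syndrome — does not account for heat intolerance, weight loss, rash, nausea
(B) vestibular collapse — fails on heat intolerance, fatigue, hyperreflexia, rash, nausea (predicts cold intolerance, not heat intolerance; predicts diminished reflexes, not hyperreflexia)
(C) Dravin's disease — does not account for hyperreflexia
(D) Holloway disorder — accounts for every observation (fatigue via heat intolerance → rash → fatigue)
(E) Varlen's syndrome — fails on heat intolerance, fatigue, hyperreflexia, weight loss, rash (predicts cold intolerance, not heat intolerance)
(D) is the only candidate with no mismatches.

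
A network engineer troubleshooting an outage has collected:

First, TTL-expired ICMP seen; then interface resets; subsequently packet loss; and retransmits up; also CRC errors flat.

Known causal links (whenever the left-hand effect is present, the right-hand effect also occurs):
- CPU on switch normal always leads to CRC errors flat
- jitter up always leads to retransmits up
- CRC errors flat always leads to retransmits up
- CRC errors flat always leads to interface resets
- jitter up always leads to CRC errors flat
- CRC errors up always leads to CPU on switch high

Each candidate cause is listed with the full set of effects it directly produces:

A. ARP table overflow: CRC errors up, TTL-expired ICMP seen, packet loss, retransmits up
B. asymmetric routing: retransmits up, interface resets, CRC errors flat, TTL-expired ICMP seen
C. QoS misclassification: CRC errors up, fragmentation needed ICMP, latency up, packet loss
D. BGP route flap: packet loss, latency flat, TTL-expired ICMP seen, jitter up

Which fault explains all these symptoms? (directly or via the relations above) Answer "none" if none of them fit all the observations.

D

Checking each candidate against the observations:
(A) ARP table overflow — fails on interface resets, CRC errors flat (predicts CRC errors up, not CRC errors flat)
(B) asymmetric routing — does not account for packet loss
(C) QoS misclassification — TTL-expired ICMP seen -; interface resets -; packet loss +; retransmits up -; CRC errors flat -
(D) BGP route flap — accounts for every observation (interface resets by jitter up → CRC errors flat → interface resets)
(D) alone accounts for all the evidence.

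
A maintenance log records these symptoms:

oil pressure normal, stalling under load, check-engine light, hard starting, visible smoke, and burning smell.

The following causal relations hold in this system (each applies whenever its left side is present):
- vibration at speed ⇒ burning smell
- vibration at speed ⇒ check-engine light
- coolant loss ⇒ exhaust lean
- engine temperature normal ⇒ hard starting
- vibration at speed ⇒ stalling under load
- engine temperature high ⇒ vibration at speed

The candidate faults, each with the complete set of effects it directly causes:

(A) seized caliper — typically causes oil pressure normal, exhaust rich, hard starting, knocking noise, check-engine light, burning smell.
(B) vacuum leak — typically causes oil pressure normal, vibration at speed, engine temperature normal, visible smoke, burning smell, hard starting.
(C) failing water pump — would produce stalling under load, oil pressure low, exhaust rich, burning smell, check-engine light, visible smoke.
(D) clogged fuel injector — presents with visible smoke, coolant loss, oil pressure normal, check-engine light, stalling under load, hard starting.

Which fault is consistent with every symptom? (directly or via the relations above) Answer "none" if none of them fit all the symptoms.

B

Testing each hypothesis:
(A) seized caliper — oil pressure normal ✓; stalling under load ✗; check-engine light ✓; hard starting ✓; visible smoke ✗; burning smell ✓
(B) vacuum leak — oil pressure normal ✓; stalling under load ✓ (by vibration at speed → stalling under load); check-engine light ✓ (by vibration at speed → check-engine light); hard starting ✓; visible smoke ✓; burning smell ✓
(C) failing water pump — oil pressure normal ✗; stalling under load ✓; check-engine light ✓; hard starting ✗; visible smoke ✓; burning smell ✓
(D) clogged fuel injector — oil pressure normal ✓; stalling under load ✓; check-engine light ✓; hard starting ✓; visible smoke ✓; burning smell ✗
(B) is the only candidate with no mismatches.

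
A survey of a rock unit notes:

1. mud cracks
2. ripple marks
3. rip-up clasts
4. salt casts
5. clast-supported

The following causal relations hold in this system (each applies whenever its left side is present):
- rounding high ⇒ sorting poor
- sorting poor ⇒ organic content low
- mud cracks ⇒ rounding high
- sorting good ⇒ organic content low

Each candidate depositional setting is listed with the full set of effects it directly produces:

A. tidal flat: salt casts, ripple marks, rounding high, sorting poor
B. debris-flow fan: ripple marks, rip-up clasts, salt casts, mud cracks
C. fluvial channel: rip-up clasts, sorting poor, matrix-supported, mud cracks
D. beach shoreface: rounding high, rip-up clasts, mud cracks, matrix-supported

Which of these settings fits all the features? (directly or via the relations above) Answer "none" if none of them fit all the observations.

For each candidate, compare predicted effects to what was observed:
(A) tidal flat — mud cracks ✗; ripple marks ✓; rip-up clasts ✗; salt casts ✓; clast-supported ✗
(B) debris-flow fan — mud cracks ✓; ripple marks ✓; rip-up clasts ✓; salt casts ✓; clast-supported ✗
(C) fluvial channel — fails on ripple marks, salt casts, clast-supported (predicts matrix-supported, not clast-supported)
(D) beach shoreface — fails on ripple marks, salt casts, clast-supported (predicts matrix-supported, not clast-supported)
None of the listed candidates fits everything.

none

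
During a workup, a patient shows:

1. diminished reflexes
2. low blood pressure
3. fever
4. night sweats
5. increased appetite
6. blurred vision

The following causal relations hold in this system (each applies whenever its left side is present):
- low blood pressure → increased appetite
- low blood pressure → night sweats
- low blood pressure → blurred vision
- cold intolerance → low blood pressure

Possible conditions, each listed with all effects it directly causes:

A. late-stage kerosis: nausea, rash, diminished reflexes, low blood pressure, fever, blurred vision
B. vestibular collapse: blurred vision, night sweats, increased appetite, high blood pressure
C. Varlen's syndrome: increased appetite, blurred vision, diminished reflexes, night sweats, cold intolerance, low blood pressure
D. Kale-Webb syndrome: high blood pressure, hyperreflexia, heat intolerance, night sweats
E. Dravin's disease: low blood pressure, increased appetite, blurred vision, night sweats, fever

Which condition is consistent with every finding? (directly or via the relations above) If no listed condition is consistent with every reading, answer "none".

Per-candidate check:
(A) late-stage kerosis — diminished reflexes +; low blood pressure +; fever +; night sweats + (through low blood pressure → night sweats); increased appetite + (through low blood pressure → increased appetite); blurred vision +
(B) vestibular collapse — fails on diminished reflexes, low blood pressure, fever (predicts high blood pressure, not low blood pressure)
(C) Varlen's syndrome — does not account for fever
(D) Kale-Webb syndrome — fails on diminished reflexes, low blood pressure, fever, increased appetite, blurred vision (predicts hyperreflexia, not diminished reflexes; predicts high blood pressure, not low blood pressure)
(E) Dravin's disease — diminished reflexes -; low blood pressure +; fever +; night sweats +; increased appetite +; blurred vision +
(A) alone accounts for all the evidence.

A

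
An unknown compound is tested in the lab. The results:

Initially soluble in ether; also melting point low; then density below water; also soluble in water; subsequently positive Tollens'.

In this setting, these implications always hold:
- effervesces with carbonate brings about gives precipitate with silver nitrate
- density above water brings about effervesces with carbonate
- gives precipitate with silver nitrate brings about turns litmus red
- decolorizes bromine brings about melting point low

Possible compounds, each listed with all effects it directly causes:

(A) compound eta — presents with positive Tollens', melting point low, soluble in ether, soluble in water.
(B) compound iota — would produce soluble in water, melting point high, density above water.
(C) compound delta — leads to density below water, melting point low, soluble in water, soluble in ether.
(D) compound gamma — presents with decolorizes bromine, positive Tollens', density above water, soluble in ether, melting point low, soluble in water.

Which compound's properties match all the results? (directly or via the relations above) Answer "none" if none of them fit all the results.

none

Per-candidate check:
(A) compound eta — does not account for density below water
(B) compound iota — soluble in ether miss; melting point low miss; density below water miss; soluble in water match; positive Tollens' miss
(C) compound delta — does not account for positive Tollens'
(D) compound gamma — fails on density below water (predicts density above water, not density below water)
None of the listed candidates fits everything.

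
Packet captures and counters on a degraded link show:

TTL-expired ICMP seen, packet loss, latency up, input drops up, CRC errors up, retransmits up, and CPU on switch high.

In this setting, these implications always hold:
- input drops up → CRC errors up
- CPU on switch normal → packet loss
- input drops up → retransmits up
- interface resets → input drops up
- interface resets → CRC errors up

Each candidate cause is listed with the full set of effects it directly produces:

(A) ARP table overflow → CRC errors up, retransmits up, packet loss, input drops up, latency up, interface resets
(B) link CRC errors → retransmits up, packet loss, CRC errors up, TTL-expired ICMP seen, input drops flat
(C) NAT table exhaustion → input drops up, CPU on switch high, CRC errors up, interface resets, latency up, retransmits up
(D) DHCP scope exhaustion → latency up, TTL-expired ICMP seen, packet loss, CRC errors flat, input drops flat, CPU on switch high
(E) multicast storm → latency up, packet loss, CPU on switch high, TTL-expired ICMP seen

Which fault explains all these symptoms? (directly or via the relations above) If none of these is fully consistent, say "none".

Testing each hypothesis:
(A) ARP table overflow — TTL-expired ICMP seen ✗; packet loss ✓; latency up ✓; input drops up ✓; CRC errors up ✓; retransmits up ✓; CPU on switch high ✗
(B) link CRC errors — fails on latency up, input drops up, CPU on switch high (predicts input drops flat, not input drops up)
(C) NAT table exhaustion — TTL-expired ICMP seen ✗; packet loss ✗; latency up ✓; input drops up ✓; CRC errors up ✓; retransmits up ✓; CPU on switch high ✓
(D) DHCP scope exhaustion — fails on input drops up, CRC errors up, retransmits up (predicts input drops flat, not input drops up; predicts CRC errors flat, not CRC errors up)
(E) multicast storm — TTL-expired ICMP seen ✓; packet loss ✓; latency up ✓; input drops up ✗; CRC errors up ✗; retransmits up ✗; CPU on switch high ✓
None of the listed candidates fits everything.

none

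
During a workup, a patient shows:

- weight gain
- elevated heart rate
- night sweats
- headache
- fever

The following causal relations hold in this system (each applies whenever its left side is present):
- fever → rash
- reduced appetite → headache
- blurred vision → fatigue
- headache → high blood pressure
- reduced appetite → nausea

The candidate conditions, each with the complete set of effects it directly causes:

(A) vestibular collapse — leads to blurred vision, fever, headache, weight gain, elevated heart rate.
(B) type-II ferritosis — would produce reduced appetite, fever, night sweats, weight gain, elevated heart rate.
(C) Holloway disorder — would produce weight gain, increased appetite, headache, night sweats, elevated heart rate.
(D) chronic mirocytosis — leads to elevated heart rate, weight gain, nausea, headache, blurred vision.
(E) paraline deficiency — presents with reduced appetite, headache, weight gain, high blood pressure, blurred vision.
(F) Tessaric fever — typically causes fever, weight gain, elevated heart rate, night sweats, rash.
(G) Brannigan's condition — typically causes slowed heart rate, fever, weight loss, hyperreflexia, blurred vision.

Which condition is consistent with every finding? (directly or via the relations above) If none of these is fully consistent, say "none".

Checking each candidate against the observations:
(A) vestibular collapse — does not account for night sweats
(B) type-II ferritosis — accounts for every observation (headache through reduced appetite → headache)
(C) Holloway disorder — does not account for fever
(D) chronic mirocytosis — does not account for night sweats, fever
(E) paraline deficiency — does not account for elevated heart rate, night sweats, fever
(F) Tessaric fever — does not account for headache
(G) Brannigan's condition — weight gain miss; elevated heart rate miss; night sweats miss; headache miss; fever match
(B) is the only candidate with no mismatches.

B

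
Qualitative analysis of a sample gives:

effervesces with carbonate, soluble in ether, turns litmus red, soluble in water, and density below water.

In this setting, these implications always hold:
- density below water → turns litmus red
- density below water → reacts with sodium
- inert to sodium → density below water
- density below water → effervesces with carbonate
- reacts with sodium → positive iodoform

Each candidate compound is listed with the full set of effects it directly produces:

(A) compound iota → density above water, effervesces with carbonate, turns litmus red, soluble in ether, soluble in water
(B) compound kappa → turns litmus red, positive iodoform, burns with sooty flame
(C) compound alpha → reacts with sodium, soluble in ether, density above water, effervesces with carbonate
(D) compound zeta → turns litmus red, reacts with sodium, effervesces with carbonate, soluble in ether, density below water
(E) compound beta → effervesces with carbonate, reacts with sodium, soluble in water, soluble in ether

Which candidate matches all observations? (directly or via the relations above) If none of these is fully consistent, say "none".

Per-candidate check:
(A) compound iota — effervesces with carbonate +; soluble in ether +; turns litmus red +; soluble in water +; density below water -
(B) compound kappa — effervesces with carbonate -; soluble in ether -; turns litmus red +; soluble in water -; density below water -
(C) compound alpha — fails on turns litmus red, soluble in water, density below water (predicts density above water, not density below water)
(D) compound zeta — effervesces with carbonate +; soluble in ether +; turns litmus red +; soluble in water -; density below water +
(E) compound beta — does not account for turns litmus red, density below water
None of the listed candidates fits everything.

none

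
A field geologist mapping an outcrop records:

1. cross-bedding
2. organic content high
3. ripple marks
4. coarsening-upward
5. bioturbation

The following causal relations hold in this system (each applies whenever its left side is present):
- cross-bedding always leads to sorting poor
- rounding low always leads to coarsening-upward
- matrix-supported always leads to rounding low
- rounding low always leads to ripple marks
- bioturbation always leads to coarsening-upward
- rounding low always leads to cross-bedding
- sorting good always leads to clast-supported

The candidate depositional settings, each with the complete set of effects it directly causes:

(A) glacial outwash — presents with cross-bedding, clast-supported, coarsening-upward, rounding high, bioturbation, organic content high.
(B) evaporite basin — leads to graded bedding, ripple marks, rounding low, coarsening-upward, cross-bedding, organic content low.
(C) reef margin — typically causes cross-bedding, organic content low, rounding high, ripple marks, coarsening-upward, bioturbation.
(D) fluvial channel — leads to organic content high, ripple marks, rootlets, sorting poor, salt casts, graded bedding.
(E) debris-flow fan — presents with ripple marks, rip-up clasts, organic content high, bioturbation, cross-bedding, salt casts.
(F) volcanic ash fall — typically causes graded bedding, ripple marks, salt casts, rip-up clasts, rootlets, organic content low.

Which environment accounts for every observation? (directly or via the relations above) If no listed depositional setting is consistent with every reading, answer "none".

For each candidate, compare predicted effects to what was observed:
(A) glacial outwash — cross-bedding yes; organic content high yes; ripple marks NO; coarsening-upward yes; bioturbation yes
(B) evaporite basin — fails on organic content high, bioturbation (predicts organic content low, not organic content high)
(C) reef margin — cross-bedding yes; organic content high NO; ripple marks yes; coarsening-upward yes; bioturbation yes
(D) fluvial channel — does not account for cross-bedding, coarsening-upward, bioturbation
(E) debris-flow fan — accounts for every observation (coarsening-upward via bioturbation → coarsening-upward)
(F) volcanic ash fall — cross-bedding NO; organic content high NO; ripple marks yes; coarsening-upward NO; bioturbation NO
Only (E) is consistent with every observation.

E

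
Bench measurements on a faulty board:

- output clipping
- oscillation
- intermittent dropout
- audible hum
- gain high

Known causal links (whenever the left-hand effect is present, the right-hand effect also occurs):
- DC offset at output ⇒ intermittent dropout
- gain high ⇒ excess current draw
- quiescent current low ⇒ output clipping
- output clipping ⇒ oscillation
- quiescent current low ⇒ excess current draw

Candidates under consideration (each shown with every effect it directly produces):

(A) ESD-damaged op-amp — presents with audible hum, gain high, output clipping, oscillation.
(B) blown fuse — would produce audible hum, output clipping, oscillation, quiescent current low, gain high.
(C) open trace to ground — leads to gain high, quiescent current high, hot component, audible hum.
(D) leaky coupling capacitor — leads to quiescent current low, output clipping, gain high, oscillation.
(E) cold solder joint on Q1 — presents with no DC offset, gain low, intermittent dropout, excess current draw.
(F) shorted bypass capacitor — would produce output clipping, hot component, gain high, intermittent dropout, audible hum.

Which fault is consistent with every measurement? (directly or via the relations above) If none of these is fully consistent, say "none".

F

Testing each hypothesis:
(A) ESD-damaged op-amp — does not account for intermittent dropout
(B) blown fuse — output clipping +; oscillation +; intermittent dropout -; audible hum +; gain high +
(C) open trace to ground — does not account for output clipping, oscillation, intermittent dropout
(D) leaky coupling capacitor — does not account for intermittent dropout, audible hum
(E) cold solder joint on Q1 — output clipping -; oscillation -; intermittent dropout +; audible hum -; gain high -
(F) shorted bypass capacitor — accounts for every observation (oscillation via output clipping → oscillation)
(F) is the only candidate with no mismatches.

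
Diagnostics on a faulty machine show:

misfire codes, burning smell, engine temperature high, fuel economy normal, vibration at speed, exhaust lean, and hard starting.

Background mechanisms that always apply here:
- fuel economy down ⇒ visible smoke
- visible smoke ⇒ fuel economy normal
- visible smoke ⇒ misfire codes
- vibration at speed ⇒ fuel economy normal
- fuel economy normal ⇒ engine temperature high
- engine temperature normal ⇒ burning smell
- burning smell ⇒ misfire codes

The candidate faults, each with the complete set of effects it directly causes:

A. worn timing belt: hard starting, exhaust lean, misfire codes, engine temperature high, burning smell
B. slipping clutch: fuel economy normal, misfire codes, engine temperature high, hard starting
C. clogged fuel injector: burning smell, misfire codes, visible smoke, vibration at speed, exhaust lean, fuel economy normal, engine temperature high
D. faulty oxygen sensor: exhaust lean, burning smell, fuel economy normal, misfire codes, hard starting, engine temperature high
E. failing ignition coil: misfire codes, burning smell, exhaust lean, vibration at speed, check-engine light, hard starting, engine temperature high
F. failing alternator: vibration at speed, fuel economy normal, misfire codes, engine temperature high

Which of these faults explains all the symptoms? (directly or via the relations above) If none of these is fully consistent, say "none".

Testing each hypothesis:
(A) worn timing belt — misfire codes yes; burning smell yes; engine temperature high yes; fuel economy normal NO; vibration at speed NO; exhaust lean yes; hard starting yes
(B) slipping clutch — does not account for burning smell, vibration at speed, exhaust lean
(C) clogged fuel injector — misfire codes yes; burning smell yes; engine temperature high yes; fuel economy normal yes; vibration at speed yes; exhaust lean yes; hard starting NO
(D) faulty oxygen sensor — misfire codes yes; burning smell yes; engine temperature high yes; fuel economy normal yes; vibration at speed NO; exhaust lean yes; hard starting yes
(E) failing ignition coil — misfire codes yes; burning smell yes; engine temperature high yes; fuel economy normal yes (via vibration at speed → fuel economy normal); vibration at speed yes; exhaust lean yes; hard starting yes
(F) failing alternator — misfire codes yes; burning smell NO; engine temperature high yes; fuel economy normal yes; vibration at speed yes; exhaust lean NO; hard starting NO
(E) alone accounts for all the evidence.

E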